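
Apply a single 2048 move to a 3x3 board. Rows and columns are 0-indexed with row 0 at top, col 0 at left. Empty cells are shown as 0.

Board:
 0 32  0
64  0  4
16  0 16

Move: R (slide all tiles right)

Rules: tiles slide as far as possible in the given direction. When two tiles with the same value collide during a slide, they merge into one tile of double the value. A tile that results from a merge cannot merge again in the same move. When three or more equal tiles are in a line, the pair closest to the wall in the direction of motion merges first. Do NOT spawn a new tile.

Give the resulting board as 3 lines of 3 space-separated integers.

Slide right:
row 0: [0, 32, 0] -> [0, 0, 32]
row 1: [64, 0, 4] -> [0, 64, 4]
row 2: [16, 0, 16] -> [0, 0, 32]

Answer:  0  0 32
 0 64  4
 0  0 32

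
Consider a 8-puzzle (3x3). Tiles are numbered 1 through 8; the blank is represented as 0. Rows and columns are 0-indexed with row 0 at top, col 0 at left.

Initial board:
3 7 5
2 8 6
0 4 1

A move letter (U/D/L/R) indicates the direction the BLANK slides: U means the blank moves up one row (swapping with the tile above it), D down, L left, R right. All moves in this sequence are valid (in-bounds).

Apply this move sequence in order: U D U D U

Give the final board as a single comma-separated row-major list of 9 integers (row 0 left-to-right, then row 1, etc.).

Answer: 3, 7, 5, 0, 8, 6, 2, 4, 1

Derivation:
After move 1 (U):
3 7 5
0 8 6
2 4 1

After move 2 (D):
3 7 5
2 8 6
0 4 1

After move 3 (U):
3 7 5
0 8 6
2 4 1

After move 4 (D):
3 7 5
2 8 6
0 4 1

After move 5 (U):
3 7 5
0 8 6
2 4 1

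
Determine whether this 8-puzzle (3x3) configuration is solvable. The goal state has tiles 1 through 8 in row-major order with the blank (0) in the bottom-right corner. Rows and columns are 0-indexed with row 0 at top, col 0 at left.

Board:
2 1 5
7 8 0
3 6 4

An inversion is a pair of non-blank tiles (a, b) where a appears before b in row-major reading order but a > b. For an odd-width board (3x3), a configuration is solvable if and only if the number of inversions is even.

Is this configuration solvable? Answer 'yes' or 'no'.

Inversions (pairs i<j in row-major order where tile[i] > tile[j] > 0): 10
10 is even, so the puzzle is solvable.

Answer: yes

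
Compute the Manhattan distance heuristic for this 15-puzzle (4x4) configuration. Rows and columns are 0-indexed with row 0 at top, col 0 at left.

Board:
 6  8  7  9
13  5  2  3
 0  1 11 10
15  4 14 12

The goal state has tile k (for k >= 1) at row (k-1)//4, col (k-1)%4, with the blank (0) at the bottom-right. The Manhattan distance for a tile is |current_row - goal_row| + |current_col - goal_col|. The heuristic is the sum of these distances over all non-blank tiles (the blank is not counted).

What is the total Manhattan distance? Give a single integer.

Answer: 32

Derivation:
Tile 6: at (0,0), goal (1,1), distance |0-1|+|0-1| = 2
Tile 8: at (0,1), goal (1,3), distance |0-1|+|1-3| = 3
Tile 7: at (0,2), goal (1,2), distance |0-1|+|2-2| = 1
Tile 9: at (0,3), goal (2,0), distance |0-2|+|3-0| = 5
Tile 13: at (1,0), goal (3,0), distance |1-3|+|0-0| = 2
Tile 5: at (1,1), goal (1,0), distance |1-1|+|1-0| = 1
Tile 2: at (1,2), goal (0,1), distance |1-0|+|2-1| = 2
Tile 3: at (1,3), goal (0,2), distance |1-0|+|3-2| = 2
Tile 1: at (2,1), goal (0,0), distance |2-0|+|1-0| = 3
Tile 11: at (2,2), goal (2,2), distance |2-2|+|2-2| = 0
Tile 10: at (2,3), goal (2,1), distance |2-2|+|3-1| = 2
Tile 15: at (3,0), goal (3,2), distance |3-3|+|0-2| = 2
Tile 4: at (3,1), goal (0,3), distance |3-0|+|1-3| = 5
Tile 14: at (3,2), goal (3,1), distance |3-3|+|2-1| = 1
Tile 12: at (3,3), goal (2,3), distance |3-2|+|3-3| = 1
Sum: 2 + 3 + 1 + 5 + 2 + 1 + 2 + 2 + 3 + 0 + 2 + 2 + 5 + 1 + 1 = 32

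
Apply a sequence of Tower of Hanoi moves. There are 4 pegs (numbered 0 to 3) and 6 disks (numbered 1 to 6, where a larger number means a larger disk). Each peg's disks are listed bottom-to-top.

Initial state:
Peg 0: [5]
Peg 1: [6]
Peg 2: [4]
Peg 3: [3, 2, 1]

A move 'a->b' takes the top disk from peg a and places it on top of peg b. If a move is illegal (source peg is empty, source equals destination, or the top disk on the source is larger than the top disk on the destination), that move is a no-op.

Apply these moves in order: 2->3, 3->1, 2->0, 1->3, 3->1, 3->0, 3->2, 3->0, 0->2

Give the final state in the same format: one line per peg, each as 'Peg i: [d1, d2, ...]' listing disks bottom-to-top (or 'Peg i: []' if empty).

Answer: Peg 0: [5, 4]
Peg 1: [6, 1]
Peg 2: [3, 2]
Peg 3: []

Derivation:
After move 1 (2->3):
Peg 0: [5]
Peg 1: [6]
Peg 2: [4]
Peg 3: [3, 2, 1]

After move 2 (3->1):
Peg 0: [5]
Peg 1: [6, 1]
Peg 2: [4]
Peg 3: [3, 2]

After move 3 (2->0):
Peg 0: [5, 4]
Peg 1: [6, 1]
Peg 2: []
Peg 3: [3, 2]

After move 4 (1->3):
Peg 0: [5, 4]
Peg 1: [6]
Peg 2: []
Peg 3: [3, 2, 1]

After move 5 (3->1):
Peg 0: [5, 4]
Peg 1: [6, 1]
Peg 2: []
Peg 3: [3, 2]

After move 6 (3->0):
Peg 0: [5, 4, 2]
Peg 1: [6, 1]
Peg 2: []
Peg 3: [3]

After move 7 (3->2):
Peg 0: [5, 4, 2]
Peg 1: [6, 1]
Peg 2: [3]
Peg 3: []

After move 8 (3->0):
Peg 0: [5, 4, 2]
Peg 1: [6, 1]
Peg 2: [3]
Peg 3: []

After move 9 (0->2):
Peg 0: [5, 4]
Peg 1: [6, 1]
Peg 2: [3, 2]
Peg 3: []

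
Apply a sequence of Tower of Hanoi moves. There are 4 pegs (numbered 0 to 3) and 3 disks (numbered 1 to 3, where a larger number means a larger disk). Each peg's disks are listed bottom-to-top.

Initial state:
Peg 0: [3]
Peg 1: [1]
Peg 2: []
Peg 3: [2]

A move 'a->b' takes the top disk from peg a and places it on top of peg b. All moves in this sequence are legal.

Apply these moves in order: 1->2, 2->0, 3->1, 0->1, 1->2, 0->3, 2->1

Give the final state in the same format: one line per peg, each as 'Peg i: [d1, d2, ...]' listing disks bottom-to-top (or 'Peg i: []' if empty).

After move 1 (1->2):
Peg 0: [3]
Peg 1: []
Peg 2: [1]
Peg 3: [2]

After move 2 (2->0):
Peg 0: [3, 1]
Peg 1: []
Peg 2: []
Peg 3: [2]

After move 3 (3->1):
Peg 0: [3, 1]
Peg 1: [2]
Peg 2: []
Peg 3: []

After move 4 (0->1):
Peg 0: [3]
Peg 1: [2, 1]
Peg 2: []
Peg 3: []

After move 5 (1->2):
Peg 0: [3]
Peg 1: [2]
Peg 2: [1]
Peg 3: []

After move 6 (0->3):
Peg 0: []
Peg 1: [2]
Peg 2: [1]
Peg 3: [3]

After move 7 (2->1):
Peg 0: []
Peg 1: [2, 1]
Peg 2: []
Peg 3: [3]

Answer: Peg 0: []
Peg 1: [2, 1]
Peg 2: []
Peg 3: [3]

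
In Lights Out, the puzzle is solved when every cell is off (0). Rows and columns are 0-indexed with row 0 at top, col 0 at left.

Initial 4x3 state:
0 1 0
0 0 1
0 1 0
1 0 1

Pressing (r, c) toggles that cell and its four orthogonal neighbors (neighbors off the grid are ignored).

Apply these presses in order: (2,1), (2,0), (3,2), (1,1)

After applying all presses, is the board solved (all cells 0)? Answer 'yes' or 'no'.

Answer: yes

Derivation:
After press 1 at (2,1):
0 1 0
0 1 1
1 0 1
1 1 1

After press 2 at (2,0):
0 1 0
1 1 1
0 1 1
0 1 1

After press 3 at (3,2):
0 1 0
1 1 1
0 1 0
0 0 0

After press 4 at (1,1):
0 0 0
0 0 0
0 0 0
0 0 0

Lights still on: 0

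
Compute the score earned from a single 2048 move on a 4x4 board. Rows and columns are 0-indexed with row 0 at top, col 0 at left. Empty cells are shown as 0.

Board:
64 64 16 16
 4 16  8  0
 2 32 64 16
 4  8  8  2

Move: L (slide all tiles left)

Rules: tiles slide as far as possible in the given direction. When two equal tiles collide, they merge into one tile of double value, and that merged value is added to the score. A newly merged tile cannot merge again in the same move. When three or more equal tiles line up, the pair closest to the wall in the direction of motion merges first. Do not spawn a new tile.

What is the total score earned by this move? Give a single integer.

Answer: 176

Derivation:
Slide left:
row 0: [64, 64, 16, 16] -> [128, 32, 0, 0]  score +160 (running 160)
row 1: [4, 16, 8, 0] -> [4, 16, 8, 0]  score +0 (running 160)
row 2: [2, 32, 64, 16] -> [2, 32, 64, 16]  score +0 (running 160)
row 3: [4, 8, 8, 2] -> [4, 16, 2, 0]  score +16 (running 176)
Board after move:
128  32   0   0
  4  16   8   0
  2  32  64  16
  4  16   2   0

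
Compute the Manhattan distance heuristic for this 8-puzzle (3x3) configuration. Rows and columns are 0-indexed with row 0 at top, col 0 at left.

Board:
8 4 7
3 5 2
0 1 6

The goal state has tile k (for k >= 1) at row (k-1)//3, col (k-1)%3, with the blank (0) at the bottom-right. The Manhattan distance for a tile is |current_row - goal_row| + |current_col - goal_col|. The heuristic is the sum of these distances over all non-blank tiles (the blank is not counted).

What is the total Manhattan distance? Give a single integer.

Answer: 18

Derivation:
Tile 8: (0,0)->(2,1) = 3
Tile 4: (0,1)->(1,0) = 2
Tile 7: (0,2)->(2,0) = 4
Tile 3: (1,0)->(0,2) = 3
Tile 5: (1,1)->(1,1) = 0
Tile 2: (1,2)->(0,1) = 2
Tile 1: (2,1)->(0,0) = 3
Tile 6: (2,2)->(1,2) = 1
Sum: 3 + 2 + 4 + 3 + 0 + 2 + 3 + 1 = 18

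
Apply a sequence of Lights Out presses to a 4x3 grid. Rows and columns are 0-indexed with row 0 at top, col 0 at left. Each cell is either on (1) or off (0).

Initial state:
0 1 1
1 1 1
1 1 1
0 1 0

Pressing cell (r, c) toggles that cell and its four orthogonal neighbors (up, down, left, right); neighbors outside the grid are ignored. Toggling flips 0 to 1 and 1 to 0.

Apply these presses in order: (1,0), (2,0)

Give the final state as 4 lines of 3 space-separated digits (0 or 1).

After press 1 at (1,0):
1 1 1
0 0 1
0 1 1
0 1 0

After press 2 at (2,0):
1 1 1
1 0 1
1 0 1
1 1 0

Answer: 1 1 1
1 0 1
1 0 1
1 1 0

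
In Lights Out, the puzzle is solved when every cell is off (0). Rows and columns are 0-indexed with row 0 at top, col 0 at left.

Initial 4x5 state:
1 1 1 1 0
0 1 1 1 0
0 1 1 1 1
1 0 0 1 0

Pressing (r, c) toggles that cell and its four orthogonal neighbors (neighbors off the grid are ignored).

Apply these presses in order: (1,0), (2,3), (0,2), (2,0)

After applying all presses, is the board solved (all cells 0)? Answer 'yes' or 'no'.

After press 1 at (1,0):
0 1 1 1 0
1 0 1 1 0
1 1 1 1 1
1 0 0 1 0

After press 2 at (2,3):
0 1 1 1 0
1 0 1 0 0
1 1 0 0 0
1 0 0 0 0

After press 3 at (0,2):
0 0 0 0 0
1 0 0 0 0
1 1 0 0 0
1 0 0 0 0

After press 4 at (2,0):
0 0 0 0 0
0 0 0 0 0
0 0 0 0 0
0 0 0 0 0

Lights still on: 0

Answer: yes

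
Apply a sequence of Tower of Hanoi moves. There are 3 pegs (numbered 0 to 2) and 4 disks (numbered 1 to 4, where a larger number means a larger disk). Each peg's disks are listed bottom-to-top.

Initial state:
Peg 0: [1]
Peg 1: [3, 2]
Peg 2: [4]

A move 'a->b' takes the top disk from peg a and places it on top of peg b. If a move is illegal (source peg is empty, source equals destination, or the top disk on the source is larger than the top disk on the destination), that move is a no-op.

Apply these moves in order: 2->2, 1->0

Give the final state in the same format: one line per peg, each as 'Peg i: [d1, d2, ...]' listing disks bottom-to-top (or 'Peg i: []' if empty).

Answer: Peg 0: [1]
Peg 1: [3, 2]
Peg 2: [4]

Derivation:
After move 1 (2->2):
Peg 0: [1]
Peg 1: [3, 2]
Peg 2: [4]

After move 2 (1->0):
Peg 0: [1]
Peg 1: [3, 2]
Peg 2: [4]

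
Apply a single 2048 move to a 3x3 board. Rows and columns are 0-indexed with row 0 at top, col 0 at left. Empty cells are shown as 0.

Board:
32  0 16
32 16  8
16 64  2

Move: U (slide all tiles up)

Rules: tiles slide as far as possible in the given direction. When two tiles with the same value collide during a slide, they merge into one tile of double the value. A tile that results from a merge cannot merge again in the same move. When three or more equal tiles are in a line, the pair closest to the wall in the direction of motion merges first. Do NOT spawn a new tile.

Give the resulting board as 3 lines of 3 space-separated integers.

Answer: 64 16 16
16 64  8
 0  0  2

Derivation:
Slide up:
col 0: [32, 32, 16] -> [64, 16, 0]
col 1: [0, 16, 64] -> [16, 64, 0]
col 2: [16, 8, 2] -> [16, 8, 2]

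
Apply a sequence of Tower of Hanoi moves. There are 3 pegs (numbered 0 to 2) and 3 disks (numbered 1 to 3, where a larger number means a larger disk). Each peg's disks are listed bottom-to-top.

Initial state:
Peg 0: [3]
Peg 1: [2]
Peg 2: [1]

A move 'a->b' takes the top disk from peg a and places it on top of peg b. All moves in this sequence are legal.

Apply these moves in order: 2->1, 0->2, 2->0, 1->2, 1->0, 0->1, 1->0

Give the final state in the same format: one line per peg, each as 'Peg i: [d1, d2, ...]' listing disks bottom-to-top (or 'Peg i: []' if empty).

After move 1 (2->1):
Peg 0: [3]
Peg 1: [2, 1]
Peg 2: []

After move 2 (0->2):
Peg 0: []
Peg 1: [2, 1]
Peg 2: [3]

After move 3 (2->0):
Peg 0: [3]
Peg 1: [2, 1]
Peg 2: []

After move 4 (1->2):
Peg 0: [3]
Peg 1: [2]
Peg 2: [1]

After move 5 (1->0):
Peg 0: [3, 2]
Peg 1: []
Peg 2: [1]

After move 6 (0->1):
Peg 0: [3]
Peg 1: [2]
Peg 2: [1]

After move 7 (1->0):
Peg 0: [3, 2]
Peg 1: []
Peg 2: [1]

Answer: Peg 0: [3, 2]
Peg 1: []
Peg 2: [1]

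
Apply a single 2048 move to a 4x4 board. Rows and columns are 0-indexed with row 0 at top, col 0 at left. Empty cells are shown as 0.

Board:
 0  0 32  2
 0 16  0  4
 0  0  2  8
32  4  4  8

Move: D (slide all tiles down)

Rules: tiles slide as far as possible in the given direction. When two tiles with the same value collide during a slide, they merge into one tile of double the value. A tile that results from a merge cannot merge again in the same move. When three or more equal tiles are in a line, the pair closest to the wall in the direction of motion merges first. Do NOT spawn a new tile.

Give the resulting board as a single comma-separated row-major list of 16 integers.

Answer: 0, 0, 0, 0, 0, 0, 32, 2, 0, 16, 2, 4, 32, 4, 4, 16

Derivation:
Slide down:
col 0: [0, 0, 0, 32] -> [0, 0, 0, 32]
col 1: [0, 16, 0, 4] -> [0, 0, 16, 4]
col 2: [32, 0, 2, 4] -> [0, 32, 2, 4]
col 3: [2, 4, 8, 8] -> [0, 2, 4, 16]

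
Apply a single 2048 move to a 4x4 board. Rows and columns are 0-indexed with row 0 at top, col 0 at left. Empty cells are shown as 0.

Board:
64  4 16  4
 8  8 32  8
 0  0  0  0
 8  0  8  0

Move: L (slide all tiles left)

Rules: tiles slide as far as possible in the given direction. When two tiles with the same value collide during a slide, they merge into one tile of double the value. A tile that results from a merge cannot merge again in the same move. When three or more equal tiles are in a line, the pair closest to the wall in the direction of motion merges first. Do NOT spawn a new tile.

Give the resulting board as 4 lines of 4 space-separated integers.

Slide left:
row 0: [64, 4, 16, 4] -> [64, 4, 16, 4]
row 1: [8, 8, 32, 8] -> [16, 32, 8, 0]
row 2: [0, 0, 0, 0] -> [0, 0, 0, 0]
row 3: [8, 0, 8, 0] -> [16, 0, 0, 0]

Answer: 64  4 16  4
16 32  8  0
 0  0  0  0
16  0  0  0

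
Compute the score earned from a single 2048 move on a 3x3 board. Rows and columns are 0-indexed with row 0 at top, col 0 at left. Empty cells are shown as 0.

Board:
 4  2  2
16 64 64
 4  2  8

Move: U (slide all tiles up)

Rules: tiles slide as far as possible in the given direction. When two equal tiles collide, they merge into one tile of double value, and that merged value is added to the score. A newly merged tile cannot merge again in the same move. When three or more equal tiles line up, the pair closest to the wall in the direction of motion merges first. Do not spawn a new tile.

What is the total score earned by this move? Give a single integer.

Slide up:
col 0: [4, 16, 4] -> [4, 16, 4]  score +0 (running 0)
col 1: [2, 64, 2] -> [2, 64, 2]  score +0 (running 0)
col 2: [2, 64, 8] -> [2, 64, 8]  score +0 (running 0)
Board after move:
 4  2  2
16 64 64
 4  2  8

Answer: 0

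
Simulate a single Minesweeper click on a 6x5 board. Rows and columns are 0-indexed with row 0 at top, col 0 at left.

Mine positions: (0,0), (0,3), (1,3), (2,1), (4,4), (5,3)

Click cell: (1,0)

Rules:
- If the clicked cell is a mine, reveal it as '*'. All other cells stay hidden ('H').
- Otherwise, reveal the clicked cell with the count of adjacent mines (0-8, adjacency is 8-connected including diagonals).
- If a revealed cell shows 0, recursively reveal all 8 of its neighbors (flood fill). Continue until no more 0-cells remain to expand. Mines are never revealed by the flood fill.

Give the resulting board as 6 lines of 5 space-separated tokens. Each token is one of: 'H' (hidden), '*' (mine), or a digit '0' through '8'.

H H H H H
2 H H H H
H H H H H
H H H H H
H H H H H
H H H H H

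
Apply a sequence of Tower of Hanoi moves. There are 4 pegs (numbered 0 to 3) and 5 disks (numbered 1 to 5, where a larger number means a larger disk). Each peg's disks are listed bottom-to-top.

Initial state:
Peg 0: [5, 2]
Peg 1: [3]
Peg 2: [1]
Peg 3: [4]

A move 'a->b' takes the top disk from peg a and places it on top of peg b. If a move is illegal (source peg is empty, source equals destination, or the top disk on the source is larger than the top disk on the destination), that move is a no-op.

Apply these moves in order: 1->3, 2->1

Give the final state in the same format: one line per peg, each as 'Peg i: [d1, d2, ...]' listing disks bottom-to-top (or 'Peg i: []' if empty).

After move 1 (1->3):
Peg 0: [5, 2]
Peg 1: []
Peg 2: [1]
Peg 3: [4, 3]

After move 2 (2->1):
Peg 0: [5, 2]
Peg 1: [1]
Peg 2: []
Peg 3: [4, 3]

Answer: Peg 0: [5, 2]
Peg 1: [1]
Peg 2: []
Peg 3: [4, 3]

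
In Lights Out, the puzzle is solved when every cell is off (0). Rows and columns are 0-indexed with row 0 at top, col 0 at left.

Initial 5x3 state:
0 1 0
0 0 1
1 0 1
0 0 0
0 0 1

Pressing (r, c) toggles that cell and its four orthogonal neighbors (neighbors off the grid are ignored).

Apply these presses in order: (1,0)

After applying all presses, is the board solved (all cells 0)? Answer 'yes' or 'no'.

Answer: no

Derivation:
After press 1 at (1,0):
1 1 0
1 1 1
0 0 1
0 0 0
0 0 1

Lights still on: 7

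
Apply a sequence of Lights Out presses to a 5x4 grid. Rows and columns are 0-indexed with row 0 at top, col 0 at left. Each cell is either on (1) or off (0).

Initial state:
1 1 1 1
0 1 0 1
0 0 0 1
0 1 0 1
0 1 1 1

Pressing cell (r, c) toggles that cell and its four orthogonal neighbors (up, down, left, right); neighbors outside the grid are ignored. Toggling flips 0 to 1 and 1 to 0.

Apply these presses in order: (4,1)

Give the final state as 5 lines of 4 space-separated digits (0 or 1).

Answer: 1 1 1 1
0 1 0 1
0 0 0 1
0 0 0 1
1 0 0 1

Derivation:
After press 1 at (4,1):
1 1 1 1
0 1 0 1
0 0 0 1
0 0 0 1
1 0 0 1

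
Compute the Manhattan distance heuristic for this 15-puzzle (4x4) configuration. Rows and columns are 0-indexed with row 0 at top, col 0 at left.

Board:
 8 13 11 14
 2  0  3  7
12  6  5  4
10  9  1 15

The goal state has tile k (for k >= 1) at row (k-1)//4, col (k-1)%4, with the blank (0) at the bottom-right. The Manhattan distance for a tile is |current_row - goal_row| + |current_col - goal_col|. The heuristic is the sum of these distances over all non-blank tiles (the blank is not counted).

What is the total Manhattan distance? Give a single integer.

Answer: 38

Derivation:
Tile 8: (0,0)->(1,3) = 4
Tile 13: (0,1)->(3,0) = 4
Tile 11: (0,2)->(2,2) = 2
Tile 14: (0,3)->(3,1) = 5
Tile 2: (1,0)->(0,1) = 2
Tile 3: (1,2)->(0,2) = 1
Tile 7: (1,3)->(1,2) = 1
Tile 12: (2,0)->(2,3) = 3
Tile 6: (2,1)->(1,1) = 1
Tile 5: (2,2)->(1,0) = 3
Tile 4: (2,3)->(0,3) = 2
Tile 10: (3,0)->(2,1) = 2
Tile 9: (3,1)->(2,0) = 2
Tile 1: (3,2)->(0,0) = 5
Tile 15: (3,3)->(3,2) = 1
Sum: 4 + 4 + 2 + 5 + 2 + 1 + 1 + 3 + 1 + 3 + 2 + 2 + 2 + 5 + 1 = 38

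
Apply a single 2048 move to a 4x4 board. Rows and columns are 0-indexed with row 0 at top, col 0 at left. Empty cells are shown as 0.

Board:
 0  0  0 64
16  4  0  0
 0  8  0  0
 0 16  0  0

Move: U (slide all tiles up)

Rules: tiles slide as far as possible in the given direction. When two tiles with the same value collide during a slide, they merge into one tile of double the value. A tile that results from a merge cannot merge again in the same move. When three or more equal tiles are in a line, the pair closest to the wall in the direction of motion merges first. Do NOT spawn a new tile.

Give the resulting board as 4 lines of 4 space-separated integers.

Answer: 16  4  0 64
 0  8  0  0
 0 16  0  0
 0  0  0  0

Derivation:
Slide up:
col 0: [0, 16, 0, 0] -> [16, 0, 0, 0]
col 1: [0, 4, 8, 16] -> [4, 8, 16, 0]
col 2: [0, 0, 0, 0] -> [0, 0, 0, 0]
col 3: [64, 0, 0, 0] -> [64, 0, 0, 0]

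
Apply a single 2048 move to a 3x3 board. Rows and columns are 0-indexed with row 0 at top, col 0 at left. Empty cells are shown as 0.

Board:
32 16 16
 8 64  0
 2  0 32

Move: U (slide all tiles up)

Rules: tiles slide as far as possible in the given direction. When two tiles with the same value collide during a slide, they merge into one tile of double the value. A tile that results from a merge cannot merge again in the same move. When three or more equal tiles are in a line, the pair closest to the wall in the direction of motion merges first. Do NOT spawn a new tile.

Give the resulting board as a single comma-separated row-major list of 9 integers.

Answer: 32, 16, 16, 8, 64, 32, 2, 0, 0

Derivation:
Slide up:
col 0: [32, 8, 2] -> [32, 8, 2]
col 1: [16, 64, 0] -> [16, 64, 0]
col 2: [16, 0, 32] -> [16, 32, 0]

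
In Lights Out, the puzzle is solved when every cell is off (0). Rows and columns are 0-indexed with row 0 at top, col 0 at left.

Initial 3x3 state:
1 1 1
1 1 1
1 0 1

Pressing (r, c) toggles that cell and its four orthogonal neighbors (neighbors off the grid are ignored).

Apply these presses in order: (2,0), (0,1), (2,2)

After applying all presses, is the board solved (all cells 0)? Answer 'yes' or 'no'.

After press 1 at (2,0):
1 1 1
0 1 1
0 1 1

After press 2 at (0,1):
0 0 0
0 0 1
0 1 1

After press 3 at (2,2):
0 0 0
0 0 0
0 0 0

Lights still on: 0

Answer: yes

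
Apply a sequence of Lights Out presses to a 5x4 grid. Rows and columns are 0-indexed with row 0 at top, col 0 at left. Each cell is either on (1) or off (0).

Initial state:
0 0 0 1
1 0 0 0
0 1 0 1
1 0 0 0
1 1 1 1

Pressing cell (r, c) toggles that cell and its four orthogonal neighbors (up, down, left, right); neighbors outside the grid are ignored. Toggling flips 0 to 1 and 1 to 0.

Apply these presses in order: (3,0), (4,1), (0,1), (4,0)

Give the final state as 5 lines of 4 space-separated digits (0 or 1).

Answer: 1 1 1 1
1 1 0 0
1 1 0 1
1 0 0 0
0 1 0 1

Derivation:
After press 1 at (3,0):
0 0 0 1
1 0 0 0
1 1 0 1
0 1 0 0
0 1 1 1

After press 2 at (4,1):
0 0 0 1
1 0 0 0
1 1 0 1
0 0 0 0
1 0 0 1

After press 3 at (0,1):
1 1 1 1
1 1 0 0
1 1 0 1
0 0 0 0
1 0 0 1

After press 4 at (4,0):
1 1 1 1
1 1 0 0
1 1 0 1
1 0 0 0
0 1 0 1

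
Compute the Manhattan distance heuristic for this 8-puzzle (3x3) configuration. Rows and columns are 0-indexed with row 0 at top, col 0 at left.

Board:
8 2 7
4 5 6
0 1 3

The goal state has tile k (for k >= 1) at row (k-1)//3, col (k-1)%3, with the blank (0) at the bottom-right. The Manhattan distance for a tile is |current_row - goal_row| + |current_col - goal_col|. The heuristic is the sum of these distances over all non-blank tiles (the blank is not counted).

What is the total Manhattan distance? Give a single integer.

Answer: 12

Derivation:
Tile 8: (0,0)->(2,1) = 3
Tile 2: (0,1)->(0,1) = 0
Tile 7: (0,2)->(2,0) = 4
Tile 4: (1,0)->(1,0) = 0
Tile 5: (1,1)->(1,1) = 0
Tile 6: (1,2)->(1,2) = 0
Tile 1: (2,1)->(0,0) = 3
Tile 3: (2,2)->(0,2) = 2
Sum: 3 + 0 + 4 + 0 + 0 + 0 + 3 + 2 = 12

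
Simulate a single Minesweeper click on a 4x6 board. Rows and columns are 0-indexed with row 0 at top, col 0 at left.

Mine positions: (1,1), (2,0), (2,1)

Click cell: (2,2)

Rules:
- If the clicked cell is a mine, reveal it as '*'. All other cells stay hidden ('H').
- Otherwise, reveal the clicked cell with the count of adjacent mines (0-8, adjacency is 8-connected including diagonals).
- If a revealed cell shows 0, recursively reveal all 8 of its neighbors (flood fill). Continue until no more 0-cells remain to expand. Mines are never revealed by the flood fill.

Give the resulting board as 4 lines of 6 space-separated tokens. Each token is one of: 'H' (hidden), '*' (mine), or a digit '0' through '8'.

H H H H H H
H H H H H H
H H 2 H H H
H H H H H H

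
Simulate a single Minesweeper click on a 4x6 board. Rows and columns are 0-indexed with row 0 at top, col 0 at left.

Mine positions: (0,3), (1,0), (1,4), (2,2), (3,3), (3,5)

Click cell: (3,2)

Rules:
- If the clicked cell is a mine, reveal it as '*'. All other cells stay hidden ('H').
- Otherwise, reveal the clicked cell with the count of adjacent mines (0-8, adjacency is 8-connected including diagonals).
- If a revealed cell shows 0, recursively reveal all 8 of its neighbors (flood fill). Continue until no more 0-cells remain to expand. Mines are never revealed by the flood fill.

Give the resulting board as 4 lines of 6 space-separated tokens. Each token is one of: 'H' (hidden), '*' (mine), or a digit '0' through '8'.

H H H H H H
H H H H H H
H H H H H H
H H 2 H H H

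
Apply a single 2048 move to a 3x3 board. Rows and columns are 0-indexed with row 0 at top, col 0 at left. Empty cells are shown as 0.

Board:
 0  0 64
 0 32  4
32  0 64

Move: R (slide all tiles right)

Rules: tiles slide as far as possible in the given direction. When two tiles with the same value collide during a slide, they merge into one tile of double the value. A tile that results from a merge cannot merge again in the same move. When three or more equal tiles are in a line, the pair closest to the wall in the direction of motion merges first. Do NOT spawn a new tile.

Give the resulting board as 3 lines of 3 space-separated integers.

Slide right:
row 0: [0, 0, 64] -> [0, 0, 64]
row 1: [0, 32, 4] -> [0, 32, 4]
row 2: [32, 0, 64] -> [0, 32, 64]

Answer:  0  0 64
 0 32  4
 0 32 64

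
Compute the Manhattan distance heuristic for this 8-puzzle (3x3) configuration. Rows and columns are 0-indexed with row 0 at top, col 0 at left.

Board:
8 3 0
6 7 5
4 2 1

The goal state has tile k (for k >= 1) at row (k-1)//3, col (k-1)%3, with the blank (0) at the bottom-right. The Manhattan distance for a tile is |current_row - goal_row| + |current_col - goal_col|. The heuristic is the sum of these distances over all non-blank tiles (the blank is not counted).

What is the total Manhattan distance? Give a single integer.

Tile 8: at (0,0), goal (2,1), distance |0-2|+|0-1| = 3
Tile 3: at (0,1), goal (0,2), distance |0-0|+|1-2| = 1
Tile 6: at (1,0), goal (1,2), distance |1-1|+|0-2| = 2
Tile 7: at (1,1), goal (2,0), distance |1-2|+|1-0| = 2
Tile 5: at (1,2), goal (1,1), distance |1-1|+|2-1| = 1
Tile 4: at (2,0), goal (1,0), distance |2-1|+|0-0| = 1
Tile 2: at (2,1), goal (0,1), distance |2-0|+|1-1| = 2
Tile 1: at (2,2), goal (0,0), distance |2-0|+|2-0| = 4
Sum: 3 + 1 + 2 + 2 + 1 + 1 + 2 + 4 = 16

Answer: 16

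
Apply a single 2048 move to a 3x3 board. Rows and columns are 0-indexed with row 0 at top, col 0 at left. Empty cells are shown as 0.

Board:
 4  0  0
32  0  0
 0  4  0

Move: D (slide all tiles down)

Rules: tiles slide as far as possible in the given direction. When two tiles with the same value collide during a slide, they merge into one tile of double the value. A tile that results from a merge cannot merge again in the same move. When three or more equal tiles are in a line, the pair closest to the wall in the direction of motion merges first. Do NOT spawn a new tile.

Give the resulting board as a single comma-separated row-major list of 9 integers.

Slide down:
col 0: [4, 32, 0] -> [0, 4, 32]
col 1: [0, 0, 4] -> [0, 0, 4]
col 2: [0, 0, 0] -> [0, 0, 0]

Answer: 0, 0, 0, 4, 0, 0, 32, 4, 0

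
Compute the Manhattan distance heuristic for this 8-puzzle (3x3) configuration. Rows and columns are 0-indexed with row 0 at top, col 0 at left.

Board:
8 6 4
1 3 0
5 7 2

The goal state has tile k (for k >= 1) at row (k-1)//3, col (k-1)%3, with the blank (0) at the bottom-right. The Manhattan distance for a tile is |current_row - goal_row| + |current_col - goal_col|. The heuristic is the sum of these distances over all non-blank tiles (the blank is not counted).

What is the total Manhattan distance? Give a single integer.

Answer: 17

Derivation:
Tile 8: at (0,0), goal (2,1), distance |0-2|+|0-1| = 3
Tile 6: at (0,1), goal (1,2), distance |0-1|+|1-2| = 2
Tile 4: at (0,2), goal (1,0), distance |0-1|+|2-0| = 3
Tile 1: at (1,0), goal (0,0), distance |1-0|+|0-0| = 1
Tile 3: at (1,1), goal (0,2), distance |1-0|+|1-2| = 2
Tile 5: at (2,0), goal (1,1), distance |2-1|+|0-1| = 2
Tile 7: at (2,1), goal (2,0), distance |2-2|+|1-0| = 1
Tile 2: at (2,2), goal (0,1), distance |2-0|+|2-1| = 3
Sum: 3 + 2 + 3 + 1 + 2 + 2 + 1 + 3 = 17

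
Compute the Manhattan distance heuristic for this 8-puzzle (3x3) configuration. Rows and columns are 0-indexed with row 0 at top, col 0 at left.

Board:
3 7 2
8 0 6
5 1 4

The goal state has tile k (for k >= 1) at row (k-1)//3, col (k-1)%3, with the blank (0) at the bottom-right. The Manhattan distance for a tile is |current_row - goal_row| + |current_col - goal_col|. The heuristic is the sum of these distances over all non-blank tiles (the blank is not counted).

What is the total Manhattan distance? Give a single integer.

Answer: 16

Derivation:
Tile 3: (0,0)->(0,2) = 2
Tile 7: (0,1)->(2,0) = 3
Tile 2: (0,2)->(0,1) = 1
Tile 8: (1,0)->(2,1) = 2
Tile 6: (1,2)->(1,2) = 0
Tile 5: (2,0)->(1,1) = 2
Tile 1: (2,1)->(0,0) = 3
Tile 4: (2,2)->(1,0) = 3
Sum: 2 + 3 + 1 + 2 + 0 + 2 + 3 + 3 = 16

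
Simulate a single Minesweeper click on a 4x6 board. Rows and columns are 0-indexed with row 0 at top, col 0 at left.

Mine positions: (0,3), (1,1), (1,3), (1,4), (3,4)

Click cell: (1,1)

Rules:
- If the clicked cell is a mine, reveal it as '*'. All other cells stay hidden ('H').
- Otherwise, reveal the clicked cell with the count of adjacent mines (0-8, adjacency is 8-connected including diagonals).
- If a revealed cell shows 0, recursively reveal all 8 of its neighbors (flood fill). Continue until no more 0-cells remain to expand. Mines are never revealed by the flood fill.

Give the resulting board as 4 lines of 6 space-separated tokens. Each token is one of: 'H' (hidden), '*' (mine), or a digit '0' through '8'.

H H H H H H
H * H H H H
H H H H H H
H H H H H H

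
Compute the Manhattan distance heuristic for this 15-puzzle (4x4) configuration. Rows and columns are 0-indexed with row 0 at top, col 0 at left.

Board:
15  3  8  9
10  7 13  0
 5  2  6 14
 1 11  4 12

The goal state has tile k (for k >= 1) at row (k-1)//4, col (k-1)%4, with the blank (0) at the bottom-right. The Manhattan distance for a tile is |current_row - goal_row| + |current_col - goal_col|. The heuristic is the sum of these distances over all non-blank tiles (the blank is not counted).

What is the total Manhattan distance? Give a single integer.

Tile 15: at (0,0), goal (3,2), distance |0-3|+|0-2| = 5
Tile 3: at (0,1), goal (0,2), distance |0-0|+|1-2| = 1
Tile 8: at (0,2), goal (1,3), distance |0-1|+|2-3| = 2
Tile 9: at (0,3), goal (2,0), distance |0-2|+|3-0| = 5
Tile 10: at (1,0), goal (2,1), distance |1-2|+|0-1| = 2
Tile 7: at (1,1), goal (1,2), distance |1-1|+|1-2| = 1
Tile 13: at (1,2), goal (3,0), distance |1-3|+|2-0| = 4
Tile 5: at (2,0), goal (1,0), distance |2-1|+|0-0| = 1
Tile 2: at (2,1), goal (0,1), distance |2-0|+|1-1| = 2
Tile 6: at (2,2), goal (1,1), distance |2-1|+|2-1| = 2
Tile 14: at (2,3), goal (3,1), distance |2-3|+|3-1| = 3
Tile 1: at (3,0), goal (0,0), distance |3-0|+|0-0| = 3
Tile 11: at (3,1), goal (2,2), distance |3-2|+|1-2| = 2
Tile 4: at (3,2), goal (0,3), distance |3-0|+|2-3| = 4
Tile 12: at (3,3), goal (2,3), distance |3-2|+|3-3| = 1
Sum: 5 + 1 + 2 + 5 + 2 + 1 + 4 + 1 + 2 + 2 + 3 + 3 + 2 + 4 + 1 = 38

Answer: 38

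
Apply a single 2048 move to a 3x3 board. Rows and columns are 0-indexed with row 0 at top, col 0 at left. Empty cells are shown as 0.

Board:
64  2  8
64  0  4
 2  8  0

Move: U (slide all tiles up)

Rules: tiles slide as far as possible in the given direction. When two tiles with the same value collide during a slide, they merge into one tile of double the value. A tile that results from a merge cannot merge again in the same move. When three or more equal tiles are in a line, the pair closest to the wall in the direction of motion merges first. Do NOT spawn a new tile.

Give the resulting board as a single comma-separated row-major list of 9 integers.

Answer: 128, 2, 8, 2, 8, 4, 0, 0, 0

Derivation:
Slide up:
col 0: [64, 64, 2] -> [128, 2, 0]
col 1: [2, 0, 8] -> [2, 8, 0]
col 2: [8, 4, 0] -> [8, 4, 0]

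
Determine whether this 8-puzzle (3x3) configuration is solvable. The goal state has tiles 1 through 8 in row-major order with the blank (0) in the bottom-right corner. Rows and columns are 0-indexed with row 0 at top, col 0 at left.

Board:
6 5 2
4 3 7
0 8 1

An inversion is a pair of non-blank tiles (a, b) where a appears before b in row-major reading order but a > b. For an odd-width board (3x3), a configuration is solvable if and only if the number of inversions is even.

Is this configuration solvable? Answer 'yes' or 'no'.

Answer: no

Derivation:
Inversions (pairs i<j in row-major order where tile[i] > tile[j] > 0): 15
15 is odd, so the puzzle is not solvable.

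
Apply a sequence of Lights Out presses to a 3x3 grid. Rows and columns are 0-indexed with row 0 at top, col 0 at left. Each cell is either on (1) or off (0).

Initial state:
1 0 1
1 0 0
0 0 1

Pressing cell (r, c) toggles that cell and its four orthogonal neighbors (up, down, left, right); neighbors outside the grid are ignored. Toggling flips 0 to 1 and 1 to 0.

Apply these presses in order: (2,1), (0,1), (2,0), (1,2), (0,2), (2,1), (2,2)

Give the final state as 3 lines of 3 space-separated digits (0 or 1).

Answer: 0 0 0
0 0 1
1 0 1

Derivation:
After press 1 at (2,1):
1 0 1
1 1 0
1 1 0

After press 2 at (0,1):
0 1 0
1 0 0
1 1 0

After press 3 at (2,0):
0 1 0
0 0 0
0 0 0

After press 4 at (1,2):
0 1 1
0 1 1
0 0 1

After press 5 at (0,2):
0 0 0
0 1 0
0 0 1

After press 6 at (2,1):
0 0 0
0 0 0
1 1 0

After press 7 at (2,2):
0 0 0
0 0 1
1 0 1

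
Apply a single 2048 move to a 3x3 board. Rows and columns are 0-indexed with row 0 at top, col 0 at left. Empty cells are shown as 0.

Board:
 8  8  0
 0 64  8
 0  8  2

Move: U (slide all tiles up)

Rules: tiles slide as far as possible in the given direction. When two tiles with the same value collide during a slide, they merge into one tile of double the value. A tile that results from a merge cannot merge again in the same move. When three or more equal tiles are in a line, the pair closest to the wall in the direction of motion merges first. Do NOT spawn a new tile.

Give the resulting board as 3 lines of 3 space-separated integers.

Answer:  8  8  8
 0 64  2
 0  8  0

Derivation:
Slide up:
col 0: [8, 0, 0] -> [8, 0, 0]
col 1: [8, 64, 8] -> [8, 64, 8]
col 2: [0, 8, 2] -> [8, 2, 0]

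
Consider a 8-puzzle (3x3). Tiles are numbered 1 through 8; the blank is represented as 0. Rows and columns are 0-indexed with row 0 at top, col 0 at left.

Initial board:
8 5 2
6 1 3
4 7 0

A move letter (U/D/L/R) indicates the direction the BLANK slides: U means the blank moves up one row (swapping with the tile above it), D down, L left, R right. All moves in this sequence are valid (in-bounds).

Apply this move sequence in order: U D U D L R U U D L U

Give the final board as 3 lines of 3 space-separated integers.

After move 1 (U):
8 5 2
6 1 0
4 7 3

After move 2 (D):
8 5 2
6 1 3
4 7 0

After move 3 (U):
8 5 2
6 1 0
4 7 3

After move 4 (D):
8 5 2
6 1 3
4 7 0

After move 5 (L):
8 5 2
6 1 3
4 0 7

After move 6 (R):
8 5 2
6 1 3
4 7 0

After move 7 (U):
8 5 2
6 1 0
4 7 3

After move 8 (U):
8 5 0
6 1 2
4 7 3

After move 9 (D):
8 5 2
6 1 0
4 7 3

After move 10 (L):
8 5 2
6 0 1
4 7 3

After move 11 (U):
8 0 2
6 5 1
4 7 3

Answer: 8 0 2
6 5 1
4 7 3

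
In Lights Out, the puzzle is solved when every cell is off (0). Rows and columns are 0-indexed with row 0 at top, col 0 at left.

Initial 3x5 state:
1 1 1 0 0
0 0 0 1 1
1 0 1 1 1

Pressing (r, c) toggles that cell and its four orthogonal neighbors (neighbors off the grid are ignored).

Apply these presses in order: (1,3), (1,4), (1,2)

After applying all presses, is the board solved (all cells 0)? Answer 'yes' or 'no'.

Answer: no

Derivation:
After press 1 at (1,3):
1 1 1 1 0
0 0 1 0 0
1 0 1 0 1

After press 2 at (1,4):
1 1 1 1 1
0 0 1 1 1
1 0 1 0 0

After press 3 at (1,2):
1 1 0 1 1
0 1 0 0 1
1 0 0 0 0

Lights still on: 7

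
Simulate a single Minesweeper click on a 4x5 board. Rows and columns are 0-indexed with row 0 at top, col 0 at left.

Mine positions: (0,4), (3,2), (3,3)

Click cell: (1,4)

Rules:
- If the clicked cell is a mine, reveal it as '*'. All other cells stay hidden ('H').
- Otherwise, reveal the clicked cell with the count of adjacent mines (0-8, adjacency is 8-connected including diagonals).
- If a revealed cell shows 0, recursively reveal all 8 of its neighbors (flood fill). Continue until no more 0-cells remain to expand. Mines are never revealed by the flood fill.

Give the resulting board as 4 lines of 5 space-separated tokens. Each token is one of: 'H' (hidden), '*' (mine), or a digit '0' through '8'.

H H H H H
H H H H 1
H H H H H
H H H H H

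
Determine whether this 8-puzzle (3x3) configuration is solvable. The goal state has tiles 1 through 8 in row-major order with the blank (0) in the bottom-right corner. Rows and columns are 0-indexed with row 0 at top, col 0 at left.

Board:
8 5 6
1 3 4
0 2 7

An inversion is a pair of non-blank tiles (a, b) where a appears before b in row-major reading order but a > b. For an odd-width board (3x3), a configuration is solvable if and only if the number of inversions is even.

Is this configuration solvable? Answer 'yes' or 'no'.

Answer: no

Derivation:
Inversions (pairs i<j in row-major order where tile[i] > tile[j] > 0): 17
17 is odd, so the puzzle is not solvable.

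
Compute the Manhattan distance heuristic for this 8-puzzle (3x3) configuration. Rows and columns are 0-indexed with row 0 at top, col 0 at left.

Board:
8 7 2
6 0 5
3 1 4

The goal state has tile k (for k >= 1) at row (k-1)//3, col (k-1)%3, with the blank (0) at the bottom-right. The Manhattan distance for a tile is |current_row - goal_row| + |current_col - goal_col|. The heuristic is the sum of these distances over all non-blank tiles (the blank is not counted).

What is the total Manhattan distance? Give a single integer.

Answer: 20

Derivation:
Tile 8: at (0,0), goal (2,1), distance |0-2|+|0-1| = 3
Tile 7: at (0,1), goal (2,0), distance |0-2|+|1-0| = 3
Tile 2: at (0,2), goal (0,1), distance |0-0|+|2-1| = 1
Tile 6: at (1,0), goal (1,2), distance |1-1|+|0-2| = 2
Tile 5: at (1,2), goal (1,1), distance |1-1|+|2-1| = 1
Tile 3: at (2,0), goal (0,2), distance |2-0|+|0-2| = 4
Tile 1: at (2,1), goal (0,0), distance |2-0|+|1-0| = 3
Tile 4: at (2,2), goal (1,0), distance |2-1|+|2-0| = 3
Sum: 3 + 3 + 1 + 2 + 1 + 4 + 3 + 3 = 20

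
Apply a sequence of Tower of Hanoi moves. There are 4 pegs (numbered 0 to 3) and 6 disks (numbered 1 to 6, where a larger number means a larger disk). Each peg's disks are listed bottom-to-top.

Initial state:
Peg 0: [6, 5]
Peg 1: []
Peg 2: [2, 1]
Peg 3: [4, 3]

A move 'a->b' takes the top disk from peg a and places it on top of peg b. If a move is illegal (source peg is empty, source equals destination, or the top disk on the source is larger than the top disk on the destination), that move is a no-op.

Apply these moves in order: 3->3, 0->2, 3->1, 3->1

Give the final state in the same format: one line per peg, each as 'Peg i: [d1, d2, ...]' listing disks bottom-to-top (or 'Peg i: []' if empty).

Answer: Peg 0: [6, 5]
Peg 1: [3]
Peg 2: [2, 1]
Peg 3: [4]

Derivation:
After move 1 (3->3):
Peg 0: [6, 5]
Peg 1: []
Peg 2: [2, 1]
Peg 3: [4, 3]

After move 2 (0->2):
Peg 0: [6, 5]
Peg 1: []
Peg 2: [2, 1]
Peg 3: [4, 3]

After move 3 (3->1):
Peg 0: [6, 5]
Peg 1: [3]
Peg 2: [2, 1]
Peg 3: [4]

After move 4 (3->1):
Peg 0: [6, 5]
Peg 1: [3]
Peg 2: [2, 1]
Peg 3: [4]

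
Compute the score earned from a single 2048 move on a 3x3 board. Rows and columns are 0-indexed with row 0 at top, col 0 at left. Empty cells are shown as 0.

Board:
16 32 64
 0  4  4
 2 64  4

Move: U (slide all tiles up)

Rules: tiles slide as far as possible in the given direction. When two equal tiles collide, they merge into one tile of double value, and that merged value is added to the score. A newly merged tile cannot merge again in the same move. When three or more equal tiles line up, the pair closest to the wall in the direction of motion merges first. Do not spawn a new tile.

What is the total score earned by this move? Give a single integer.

Slide up:
col 0: [16, 0, 2] -> [16, 2, 0]  score +0 (running 0)
col 1: [32, 4, 64] -> [32, 4, 64]  score +0 (running 0)
col 2: [64, 4, 4] -> [64, 8, 0]  score +8 (running 8)
Board after move:
16 32 64
 2  4  8
 0 64  0

Answer: 8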